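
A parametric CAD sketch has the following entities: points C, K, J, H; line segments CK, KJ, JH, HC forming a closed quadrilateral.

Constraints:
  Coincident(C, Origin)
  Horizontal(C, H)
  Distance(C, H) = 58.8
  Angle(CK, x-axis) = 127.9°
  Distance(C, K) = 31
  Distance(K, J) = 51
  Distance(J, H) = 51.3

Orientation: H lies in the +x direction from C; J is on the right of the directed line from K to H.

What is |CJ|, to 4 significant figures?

20.08

C is at the origin; C and H share the same y with |CH| = 58.8 and H in +x, so H = (58.8, 0). CK runs at 127.9° with |CK| = 31.0, so K = (-19.04, 24.46). J is determined by |KJ| = 51.0 and |JH| = 51.3 together: it lies at the intersection of circle(K, 51.0) and circle(H, 51.3). With |KH| = 81.60, the foot of the radical line on KH is 40.61 from K and the perpendicular offset is √(51.0² − 40.61²) = 30.85. Taking the right-of-KH solution: J = (10.45, -17.15).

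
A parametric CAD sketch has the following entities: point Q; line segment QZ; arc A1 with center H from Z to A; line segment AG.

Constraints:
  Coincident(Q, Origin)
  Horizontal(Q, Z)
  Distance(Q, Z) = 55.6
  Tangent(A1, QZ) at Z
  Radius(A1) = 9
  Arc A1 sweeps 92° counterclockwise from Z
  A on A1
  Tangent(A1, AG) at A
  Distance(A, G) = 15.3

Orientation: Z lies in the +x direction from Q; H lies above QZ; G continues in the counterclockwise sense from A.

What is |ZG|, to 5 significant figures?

26.019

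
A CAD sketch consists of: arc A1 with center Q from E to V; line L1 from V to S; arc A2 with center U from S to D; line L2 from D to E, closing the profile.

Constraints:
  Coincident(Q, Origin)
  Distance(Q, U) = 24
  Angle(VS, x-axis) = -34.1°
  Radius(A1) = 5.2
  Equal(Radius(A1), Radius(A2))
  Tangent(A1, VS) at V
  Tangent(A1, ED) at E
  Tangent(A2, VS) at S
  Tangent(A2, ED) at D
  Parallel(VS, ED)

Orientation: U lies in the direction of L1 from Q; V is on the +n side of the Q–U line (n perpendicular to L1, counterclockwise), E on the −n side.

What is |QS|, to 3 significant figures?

24.6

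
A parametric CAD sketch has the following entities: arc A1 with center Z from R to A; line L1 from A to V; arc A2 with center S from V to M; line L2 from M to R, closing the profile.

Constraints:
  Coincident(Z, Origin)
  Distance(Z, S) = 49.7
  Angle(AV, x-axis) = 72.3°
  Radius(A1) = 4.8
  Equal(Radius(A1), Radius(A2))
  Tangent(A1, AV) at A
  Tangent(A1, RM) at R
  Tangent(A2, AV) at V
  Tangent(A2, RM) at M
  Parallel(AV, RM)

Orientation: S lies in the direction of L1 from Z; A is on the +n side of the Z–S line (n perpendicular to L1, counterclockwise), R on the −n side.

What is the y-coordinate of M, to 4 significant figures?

45.89

The slot axis is L1's direction at 72.3°, so u = (cos 72.3°, sin 72.3°) = (0.3040, 0.9527) and n = (−sin 72.3°, cos 72.3°) = (-0.9527, 0.3040). Z is at the origin and S lies 49.7 along u from Z, so S = 49.7·u = (15.11, 47.35). Tangency of A1 to both parallel lines with radius 4.8 puts A and R at Z ± 4.8·n: A = (-4.573, 1.459), R = (4.573, -1.459). Equal radii place V and M the same way about S: V = S + 4.8·n = (10.54, 48.81), M = S − 4.8·n = (19.68, 45.89). So M.y = 45.89.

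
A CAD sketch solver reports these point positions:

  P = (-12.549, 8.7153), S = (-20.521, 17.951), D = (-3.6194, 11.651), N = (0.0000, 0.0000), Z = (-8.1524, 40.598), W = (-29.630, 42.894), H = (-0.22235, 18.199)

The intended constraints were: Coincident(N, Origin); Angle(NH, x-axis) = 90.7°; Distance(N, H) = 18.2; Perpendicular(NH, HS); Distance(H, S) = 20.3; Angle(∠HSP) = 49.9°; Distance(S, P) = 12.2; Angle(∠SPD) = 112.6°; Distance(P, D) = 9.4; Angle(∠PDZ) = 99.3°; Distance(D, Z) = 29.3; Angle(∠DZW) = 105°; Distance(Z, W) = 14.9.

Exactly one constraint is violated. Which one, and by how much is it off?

Distance(Z, W) = 14.9 — off by 6.70.

N = (0.00, 0.00) ✓; NH at 90.70° ✓; |NH| = 18.20 ✓; ∠(NH, HS) = 90.00° ✓; |HS| = 20.30 ✓; ∠HSP = 49.90° ✓; |SP| = 12.20 ✓; ∠SPD = 112.6° ✓; |PD| = 9.400 ✓; ∠PDZ = 99.30° ✓; |DZ| = 29.30 ✓; ∠DZW = 105.0° ✓; |ZW| = 21.60 ✗.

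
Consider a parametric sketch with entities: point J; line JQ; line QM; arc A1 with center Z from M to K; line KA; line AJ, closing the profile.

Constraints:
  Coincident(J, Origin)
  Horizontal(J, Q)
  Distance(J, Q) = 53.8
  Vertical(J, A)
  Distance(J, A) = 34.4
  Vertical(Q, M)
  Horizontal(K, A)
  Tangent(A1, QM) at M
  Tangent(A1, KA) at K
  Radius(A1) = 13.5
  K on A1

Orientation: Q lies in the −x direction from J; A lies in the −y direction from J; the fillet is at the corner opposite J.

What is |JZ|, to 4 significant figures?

45.40

J is at the origin; JQ is horizontal with |JQ| = 53.8 and Q on the −x side, so Q = (-53.80, 0.000). JA is vertical with |JA| = 34.4 and A on the −y side, so A = (0.000, -34.40). The virtual corner opposite J is at (-53.80, -34.40). Since A1 is tangent to QM there, ZM ⟂ QM and the tangent condition forces ZK to be normal to KA, with radius 13.5, so the center Z sits 13.5 in from both sides at Z = (-40.30, -20.90). Then |JZ| = |Z − J| = 45.40.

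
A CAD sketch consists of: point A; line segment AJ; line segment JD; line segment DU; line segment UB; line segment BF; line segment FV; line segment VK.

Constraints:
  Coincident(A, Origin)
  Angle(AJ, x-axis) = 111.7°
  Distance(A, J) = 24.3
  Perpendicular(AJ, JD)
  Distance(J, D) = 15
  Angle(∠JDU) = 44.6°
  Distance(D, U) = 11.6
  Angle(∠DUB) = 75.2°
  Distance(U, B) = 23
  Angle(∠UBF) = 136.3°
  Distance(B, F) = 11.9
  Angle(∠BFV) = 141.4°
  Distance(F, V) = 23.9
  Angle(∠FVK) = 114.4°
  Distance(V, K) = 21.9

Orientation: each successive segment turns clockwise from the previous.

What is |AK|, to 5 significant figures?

63.420

A is at the origin; AJ runs at 111.7° with length 24.3, so J = (-8.9848, 22.578). The perpendicularity gives JD at right angles to AJ, so JD runs at 21.700°; with |JD| = 15.0, D = (4.9521, 28.124). ∠JDU = 44.6° gives DU at -113.70° from the x-axis; with |DU| = 11.6, U = (0.28955, 17.502). ∠DUB = 75.2° gives UB at 141.50° from the x-axis; with |UB| = 23.0, B = (-17.710, 31.820). ∠UBF = 136.3° gives BF at 97.800° from the x-axis; with |BF| = 11.9, F = (-19.325, 43.610). ∠BFV = 141.4° gives FV at 59.200° from the x-axis; with |FV| = 23.9, V = (-7.0876, 64.139). ∠FVK = 114.4° gives VK at -6.4000° from the x-axis; with |VK| = 21.9, K = (14.676, 61.698). Then |AK| = |K − A| = 63.420.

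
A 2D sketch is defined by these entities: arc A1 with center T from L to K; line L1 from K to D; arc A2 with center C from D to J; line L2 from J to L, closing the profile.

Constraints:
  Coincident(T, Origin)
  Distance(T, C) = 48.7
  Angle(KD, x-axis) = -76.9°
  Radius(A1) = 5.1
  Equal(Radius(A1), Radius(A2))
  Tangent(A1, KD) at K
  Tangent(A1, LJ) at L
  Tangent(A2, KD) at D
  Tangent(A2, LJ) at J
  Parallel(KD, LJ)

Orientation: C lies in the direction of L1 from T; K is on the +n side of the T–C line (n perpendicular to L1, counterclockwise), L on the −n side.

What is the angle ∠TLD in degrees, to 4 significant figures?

78.17°

Tangency of A1 to both parallel lines with radius 5.1 puts K and L at T ± 5.1·n: K = (4.967, 1.156), L = (-4.967, -1.156). Equal radii place D and J the same way about C: D = C + 5.1·n = (16.01, -46.28), J = C − 5.1·n = (6.071, -48.59). Then cos ∠TLD = LT·LD / (|LT||LD|), giving 78.17°.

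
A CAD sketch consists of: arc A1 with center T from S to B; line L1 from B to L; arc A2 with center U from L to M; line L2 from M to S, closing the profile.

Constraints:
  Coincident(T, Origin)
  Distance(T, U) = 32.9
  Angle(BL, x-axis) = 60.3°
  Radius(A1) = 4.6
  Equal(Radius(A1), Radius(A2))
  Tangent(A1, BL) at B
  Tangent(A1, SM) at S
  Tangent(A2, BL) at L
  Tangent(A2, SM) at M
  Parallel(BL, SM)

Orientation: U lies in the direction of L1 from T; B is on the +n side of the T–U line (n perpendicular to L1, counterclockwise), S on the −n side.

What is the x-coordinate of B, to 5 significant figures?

-3.9957

The slot axis is L1's direction at 60.3°, so u = (cos 60.3°, sin 60.3°) = (0.49546, 0.86863) and n = (−sin 60.3°, cos 60.3°) = (-0.86863, 0.49546). T is at the origin and U lies 32.9 along u from T, so U = 32.9·u = (16.301, 28.578). Tangency of A1 to both parallel lines with radius 4.6 puts B and S at T ± 4.6·n: B = (-3.9957, 2.2791), S = (3.9957, -2.2791). So B.x = -3.9957.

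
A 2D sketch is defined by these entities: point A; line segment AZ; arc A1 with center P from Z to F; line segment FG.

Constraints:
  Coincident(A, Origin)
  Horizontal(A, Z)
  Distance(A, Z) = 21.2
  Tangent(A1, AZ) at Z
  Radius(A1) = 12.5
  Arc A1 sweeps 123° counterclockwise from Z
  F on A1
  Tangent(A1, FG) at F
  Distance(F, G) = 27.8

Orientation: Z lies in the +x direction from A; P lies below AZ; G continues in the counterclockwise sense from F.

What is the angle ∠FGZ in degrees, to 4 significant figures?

26.76°

On A1, Z sits at bearing 90° from P; a 123° counterclockwise sweep puts F at bearing 213°, so F = P + 12.5·(cos 213°, sin 213°) = (10.72, -19.31). The tangent condition forces PF to be normal to FG, so FG runs along (−sin 213°, cos 213°); with |FG| = 27.8, G = (25.86, -42.62). Then cos ∠FGZ = GF·GZ / (|GF||GZ|), giving 26.76°.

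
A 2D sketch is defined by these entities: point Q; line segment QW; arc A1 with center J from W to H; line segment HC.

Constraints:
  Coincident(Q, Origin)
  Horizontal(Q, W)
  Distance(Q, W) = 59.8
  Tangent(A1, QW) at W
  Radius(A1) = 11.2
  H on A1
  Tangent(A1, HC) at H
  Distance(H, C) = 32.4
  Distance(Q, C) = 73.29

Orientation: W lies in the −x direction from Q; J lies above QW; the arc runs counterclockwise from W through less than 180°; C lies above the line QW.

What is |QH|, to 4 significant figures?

51.00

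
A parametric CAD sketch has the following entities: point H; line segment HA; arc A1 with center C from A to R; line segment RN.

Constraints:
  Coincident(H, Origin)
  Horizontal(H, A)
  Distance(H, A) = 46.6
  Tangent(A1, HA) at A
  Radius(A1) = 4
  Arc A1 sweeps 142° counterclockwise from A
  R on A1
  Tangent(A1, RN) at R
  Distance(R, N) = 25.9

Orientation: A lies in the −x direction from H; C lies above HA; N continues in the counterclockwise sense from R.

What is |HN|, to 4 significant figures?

68.56

H is at the origin; HA is horizontal with |HA| = 46.6 and A on the −x side, so A = (-46.60, 0.000). The tangent condition forces CA to be normal to HA, so C = A + (0, 4) = (-46.60, 4.000). On A1, A sits at bearing -90° from C; a 142° counterclockwise sweep puts R at bearing 52°, so R = C + 4.0·(cos 52°, sin 52°) = (-44.14, 7.152). The tangent condition forces CR to be normal to RN, so RN runs along (−sin 52°, cos 52°); with |RN| = 25.9, N = (-64.55, 23.10). Then |HN| = |N − H| = 68.56.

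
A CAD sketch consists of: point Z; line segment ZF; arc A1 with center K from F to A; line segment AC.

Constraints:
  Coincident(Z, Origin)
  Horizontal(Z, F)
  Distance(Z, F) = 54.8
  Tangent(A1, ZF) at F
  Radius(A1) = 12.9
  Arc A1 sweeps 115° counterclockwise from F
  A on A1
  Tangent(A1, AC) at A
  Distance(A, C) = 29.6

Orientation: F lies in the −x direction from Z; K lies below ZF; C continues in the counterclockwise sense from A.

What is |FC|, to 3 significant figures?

45.2

Z is at the origin; Z and F share the same y with |ZF| = 54.8 and F on the −x side, so F = (-54.8, 0.00). Tangency of A1 to ZF means the radius KF is perpendicular to ZF, so K = F + (0, -12.9) = (-54.8, -12.9). On A1, F sits at bearing 90° from K; a 115° counterclockwise sweep puts A at bearing 205°, so A = K + 12.9·(cos 205°, sin 205°) = (-66.5, -18.4). Since A1 is tangent to AC there, KA ⟂ AC, so AC runs along (−sin 205°, cos 205°); with |AC| = 29.6, C = (-54.0, -45.2). Then |FC| = |C − F| = 45.2.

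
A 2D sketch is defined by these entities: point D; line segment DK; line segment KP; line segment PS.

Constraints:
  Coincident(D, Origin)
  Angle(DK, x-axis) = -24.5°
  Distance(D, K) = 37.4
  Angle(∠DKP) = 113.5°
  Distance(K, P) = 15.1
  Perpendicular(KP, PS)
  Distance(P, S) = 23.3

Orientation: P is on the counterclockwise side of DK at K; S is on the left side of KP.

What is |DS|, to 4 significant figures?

31.96

D is at the origin; DK runs at -24.5° with length 37.4, so K = 37.4·(cos -24.5°, sin -24.5°) = (34.03, -15.51). ∠DKP = 113.5°, so KP runs at -24.5° + (180° − 113.5°) = 42.00° from the x-axis; with |KP| = 15.1, P = K + 15.1·(cos 42.00°, sin 42.00°) = (45.25, -5.406). The perpendicularity gives PS at right angles to KP; with |PS| = 23.3 on the left of KP, S = P + 23.3·(-0.6691, 0.7431) = (29.66, 11.91). Then |DS| = |S − D| = 31.96.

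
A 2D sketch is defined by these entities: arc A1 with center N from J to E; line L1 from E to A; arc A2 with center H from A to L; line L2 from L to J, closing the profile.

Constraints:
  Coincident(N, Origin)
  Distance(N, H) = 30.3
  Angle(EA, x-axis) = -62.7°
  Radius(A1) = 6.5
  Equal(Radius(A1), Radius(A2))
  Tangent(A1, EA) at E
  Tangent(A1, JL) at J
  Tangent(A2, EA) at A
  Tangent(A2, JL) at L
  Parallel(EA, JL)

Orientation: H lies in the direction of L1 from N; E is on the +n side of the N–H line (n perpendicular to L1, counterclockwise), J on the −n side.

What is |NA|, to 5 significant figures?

30.989

The slot axis is L1's direction at -62.7°, so u = (cos -62.7°, sin -62.7°) = (0.45865, -0.88862) and n = (−sin -62.7°, cos -62.7°) = (0.88862, 0.45865). N is at the origin and H lies 30.3 along u from N, so H = 30.3·u = (13.897, -26.925). Tangency of A1 to both parallel lines with radius 6.5 puts E and J at N ± 6.5·n: E = (5.7760, 2.9812), J = (-5.7760, -2.9812). Equal radii place A and L the same way about H: A = H + 6.5·n = (19.673, -23.944), L = H − 6.5·n = (8.1211, -29.906). Then |NA| = |A − N| = 30.989.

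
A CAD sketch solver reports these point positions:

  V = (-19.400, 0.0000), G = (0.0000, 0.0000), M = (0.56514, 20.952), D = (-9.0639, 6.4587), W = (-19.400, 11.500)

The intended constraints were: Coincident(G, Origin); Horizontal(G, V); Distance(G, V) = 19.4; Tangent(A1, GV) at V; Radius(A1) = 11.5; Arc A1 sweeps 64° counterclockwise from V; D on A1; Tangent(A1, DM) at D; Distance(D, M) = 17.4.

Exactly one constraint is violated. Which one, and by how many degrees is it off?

Tangent(A1, DM) at D — off by 7.60°.

G = (0.00, 0.00) ✓; G.y = 0.00, V.y = 0.00 ✓; |GV| = 19.40 ✓; ∠(WV, VG) = 90.00° ✓; |WV| = 11.50 ✓; bearing(W→D) − bearing(W→V) = 64.00° ✓; |WD| = 11.50 ✓; ∠(WD, DM) = 97.60° ✗; |DM| = 17.40 ✓.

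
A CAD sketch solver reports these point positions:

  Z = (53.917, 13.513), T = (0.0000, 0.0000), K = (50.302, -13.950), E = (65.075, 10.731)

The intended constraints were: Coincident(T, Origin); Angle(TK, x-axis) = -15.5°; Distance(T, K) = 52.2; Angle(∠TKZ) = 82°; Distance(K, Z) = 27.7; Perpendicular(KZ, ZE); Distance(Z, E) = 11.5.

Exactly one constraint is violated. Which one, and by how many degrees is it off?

Perpendicular(KZ, ZE) — off by 6.50°.

T = (0.00, 0.00) ✓; TK at -15.50° ✓; |TK| = 52.20 ✓; ∠TKZ = 82.00° ✓; |KZ| = 27.70 ✓; ∠(KZ, ZE) = 96.50° ✗; |ZE| = 11.50 ✓.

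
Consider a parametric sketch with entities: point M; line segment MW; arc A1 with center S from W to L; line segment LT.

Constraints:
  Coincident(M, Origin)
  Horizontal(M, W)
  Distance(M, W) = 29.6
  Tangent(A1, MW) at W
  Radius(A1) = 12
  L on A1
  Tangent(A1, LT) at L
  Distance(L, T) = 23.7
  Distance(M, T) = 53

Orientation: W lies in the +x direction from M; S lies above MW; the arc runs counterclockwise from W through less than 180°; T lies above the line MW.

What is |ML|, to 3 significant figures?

43.7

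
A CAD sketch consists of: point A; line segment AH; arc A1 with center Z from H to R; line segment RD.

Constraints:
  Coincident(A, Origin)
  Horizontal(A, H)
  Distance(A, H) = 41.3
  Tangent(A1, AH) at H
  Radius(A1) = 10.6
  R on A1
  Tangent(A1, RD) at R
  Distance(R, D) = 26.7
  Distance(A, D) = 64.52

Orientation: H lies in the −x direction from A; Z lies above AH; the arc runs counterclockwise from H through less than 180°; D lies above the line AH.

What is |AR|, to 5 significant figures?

38.449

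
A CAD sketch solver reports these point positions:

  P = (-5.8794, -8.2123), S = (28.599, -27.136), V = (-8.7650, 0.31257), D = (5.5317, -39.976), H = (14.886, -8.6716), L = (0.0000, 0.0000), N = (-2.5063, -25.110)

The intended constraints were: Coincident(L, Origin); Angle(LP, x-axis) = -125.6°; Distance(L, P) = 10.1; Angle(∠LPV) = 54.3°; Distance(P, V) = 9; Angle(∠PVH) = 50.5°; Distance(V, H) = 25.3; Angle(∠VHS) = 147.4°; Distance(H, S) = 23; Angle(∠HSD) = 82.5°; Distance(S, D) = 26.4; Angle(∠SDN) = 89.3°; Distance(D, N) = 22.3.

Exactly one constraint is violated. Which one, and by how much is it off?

Distance(D, N) = 22.3 — off by 5.40.

L = (0.00, 0.00) ✓; LP at -125.6° ✓; |LP| = 10.10 ✓; ∠LPV = 54.30° ✓; |PV| = 9.000 ✓; ∠PVH = 50.50° ✓; |VH| = 25.30 ✓; ∠VHS = 147.4° ✓; |HS| = 23.00 ✓; ∠HSD = 82.50° ✓; |SD| = 26.40 ✓; ∠SDN = 89.30° ✓; |DN| = 16.90 ✗.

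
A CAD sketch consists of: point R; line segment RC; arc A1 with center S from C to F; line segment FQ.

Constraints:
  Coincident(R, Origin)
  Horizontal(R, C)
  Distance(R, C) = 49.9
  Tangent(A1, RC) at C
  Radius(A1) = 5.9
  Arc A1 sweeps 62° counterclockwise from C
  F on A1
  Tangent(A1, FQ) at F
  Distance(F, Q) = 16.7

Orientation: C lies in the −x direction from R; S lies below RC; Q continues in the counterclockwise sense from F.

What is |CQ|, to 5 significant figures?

22.132

R is at the origin; R and C share the same y with |RC| = 49.9 and C on the −x side, so C = (-49.900, 0.0000). A1 meets RC tangentially, so SC is at right angles to RC, so S = C + (0, -5.9) = (-49.900, -5.9000). On A1, C sits at bearing 90° from S; a 62° counterclockwise sweep puts F at bearing 152°, so F = S + 5.9·(cos 152°, sin 152°) = (-55.109, -3.1301). Tangency of A1 to FQ means the radius SF is perpendicular to FQ, so FQ runs along (−sin 152°, cos 152°); with |FQ| = 16.7, Q = (-62.950, -17.875). Then |CQ| = |Q − C| = 22.132.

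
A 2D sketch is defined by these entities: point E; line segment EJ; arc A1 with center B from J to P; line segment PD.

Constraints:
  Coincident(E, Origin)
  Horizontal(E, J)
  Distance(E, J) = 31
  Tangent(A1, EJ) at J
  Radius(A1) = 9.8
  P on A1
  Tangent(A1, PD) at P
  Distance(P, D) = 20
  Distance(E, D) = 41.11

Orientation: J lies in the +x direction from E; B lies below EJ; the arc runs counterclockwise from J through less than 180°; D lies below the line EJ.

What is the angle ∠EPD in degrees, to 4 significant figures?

133.5°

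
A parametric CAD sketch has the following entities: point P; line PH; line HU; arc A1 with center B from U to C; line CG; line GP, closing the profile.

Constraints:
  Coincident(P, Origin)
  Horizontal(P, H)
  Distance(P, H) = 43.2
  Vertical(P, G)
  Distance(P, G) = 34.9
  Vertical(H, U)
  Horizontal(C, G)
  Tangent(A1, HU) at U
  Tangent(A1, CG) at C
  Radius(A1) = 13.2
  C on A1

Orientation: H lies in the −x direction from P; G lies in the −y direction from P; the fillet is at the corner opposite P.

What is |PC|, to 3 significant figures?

46.0

P is at the origin; P and H share the same y with |PH| = 43.2 and H on the −x side, so H = (-43.2, 0.00). P and G share the same x with |PG| = 34.9 and G on the −y side, so G = (0.00, -34.9). The virtual corner opposite P is at (-43.2, -34.9). A1 meets HU tangentially, so BU is at right angles to HU and A1 meets CG tangentially, so BC is at right angles to CG, with radius 13.2, so the center B sits 13.2 in from both sides at B = (-30.0, -21.7). That places the tangent points at U = (-43.2, -21.7) on HU and C = (-30.0, -34.9) on CG. Then |PC| = |C − P| = 46.0.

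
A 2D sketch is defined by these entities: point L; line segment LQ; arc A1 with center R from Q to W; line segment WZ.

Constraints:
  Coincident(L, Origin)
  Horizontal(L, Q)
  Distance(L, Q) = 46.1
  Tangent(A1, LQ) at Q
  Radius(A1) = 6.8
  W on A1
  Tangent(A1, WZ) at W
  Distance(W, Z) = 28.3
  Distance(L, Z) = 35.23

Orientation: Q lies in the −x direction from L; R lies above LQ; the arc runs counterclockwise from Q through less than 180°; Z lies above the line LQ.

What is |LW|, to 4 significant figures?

40.68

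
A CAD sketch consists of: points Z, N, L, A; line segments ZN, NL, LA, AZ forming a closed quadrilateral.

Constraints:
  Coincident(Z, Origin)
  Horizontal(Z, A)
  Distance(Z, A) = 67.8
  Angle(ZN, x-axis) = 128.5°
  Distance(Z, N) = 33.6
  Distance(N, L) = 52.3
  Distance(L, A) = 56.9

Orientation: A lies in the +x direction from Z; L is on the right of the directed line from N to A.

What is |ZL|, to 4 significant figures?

18.73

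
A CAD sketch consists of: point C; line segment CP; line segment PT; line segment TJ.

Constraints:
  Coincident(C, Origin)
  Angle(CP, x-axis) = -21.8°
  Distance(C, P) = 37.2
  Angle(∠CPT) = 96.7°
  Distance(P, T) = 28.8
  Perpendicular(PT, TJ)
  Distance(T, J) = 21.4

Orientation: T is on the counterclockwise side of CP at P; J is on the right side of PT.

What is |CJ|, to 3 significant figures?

67.1

C is at the origin; CP runs at -21.8° with length 37.2, so P = 37.2·(cos -21.8°, sin -21.8°) = (34.5, -13.8). ∠CPT = 96.7°, so PT runs at -21.8° + (180° − 96.7°) = 61.5° from the x-axis; with |PT| = 28.8, T = P + 28.8·(cos 61.5°, sin 61.5°) = (48.3, 11.5). PT ⟂ TJ; with |TJ| = 21.4 on the right of PT, J = T + 21.4·(0.879, -0.477) = (67.1, 1.28). Then |CJ| = |J − C| = 67.1.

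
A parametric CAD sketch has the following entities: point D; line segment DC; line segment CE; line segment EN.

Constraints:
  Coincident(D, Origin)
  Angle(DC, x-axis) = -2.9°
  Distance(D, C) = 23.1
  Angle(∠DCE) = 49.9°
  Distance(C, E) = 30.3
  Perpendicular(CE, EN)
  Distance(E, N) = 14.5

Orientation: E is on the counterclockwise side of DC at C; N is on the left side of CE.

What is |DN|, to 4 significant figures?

15.74

D is at the origin; DC runs at -2.9° with length 23.1, so C = 23.1·(cos -2.9°, sin -2.9°) = (23.07, -1.169). ∠DCE = 49.9°, so CE runs at -2.9° + (180° − 49.9°) = 127.2° from the x-axis; with |CE| = 30.3, E = C + 30.3·(cos 127.2°, sin 127.2°) = (4.751, 22.97). The perpendicularity gives EN at right angles to CE; with |EN| = 14.5 on the left of CE, N = E + 14.5·(-0.7965, -0.6046) = (-6.799, 14.20). Then |DN| = |N − D| = 15.74.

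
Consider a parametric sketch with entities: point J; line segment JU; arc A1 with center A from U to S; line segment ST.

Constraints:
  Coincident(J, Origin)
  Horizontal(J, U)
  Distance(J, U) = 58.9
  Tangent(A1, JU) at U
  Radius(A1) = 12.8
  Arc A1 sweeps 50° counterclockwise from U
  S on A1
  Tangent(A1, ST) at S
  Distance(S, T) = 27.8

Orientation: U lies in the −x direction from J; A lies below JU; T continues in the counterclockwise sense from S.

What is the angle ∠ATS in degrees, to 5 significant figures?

24.723°

On A1, U sits at bearing 90° from A; a 50° counterclockwise sweep puts S at bearing 140°, so S = A + 12.8·(cos 140°, sin 140°) = (-68.705, -4.5723). Since A1 is tangent to ST there, AS ⟂ ST, so ST runs along (−sin 140°, cos 140°); with |ST| = 27.8, T = (-86.575, -25.868). Then cos ∠ATS = TA·TS / (|TA||TS|), giving 24.723°.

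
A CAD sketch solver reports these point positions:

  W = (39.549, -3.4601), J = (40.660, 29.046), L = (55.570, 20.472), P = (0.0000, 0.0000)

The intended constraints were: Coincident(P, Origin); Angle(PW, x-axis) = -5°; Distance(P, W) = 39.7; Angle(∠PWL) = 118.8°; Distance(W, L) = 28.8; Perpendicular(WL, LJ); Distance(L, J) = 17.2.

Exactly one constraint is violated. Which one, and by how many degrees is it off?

Perpendicular(WL, LJ) — off by 3.90°.

P = (0.00, 0.00) ✓; PW at -5.000° ✓; |PW| = 39.70 ✓; ∠PWL = 118.8° ✓; |WL| = 28.80 ✓; ∠(WL, LJ) = 93.90° ✗; |LJ| = 17.20 ✓.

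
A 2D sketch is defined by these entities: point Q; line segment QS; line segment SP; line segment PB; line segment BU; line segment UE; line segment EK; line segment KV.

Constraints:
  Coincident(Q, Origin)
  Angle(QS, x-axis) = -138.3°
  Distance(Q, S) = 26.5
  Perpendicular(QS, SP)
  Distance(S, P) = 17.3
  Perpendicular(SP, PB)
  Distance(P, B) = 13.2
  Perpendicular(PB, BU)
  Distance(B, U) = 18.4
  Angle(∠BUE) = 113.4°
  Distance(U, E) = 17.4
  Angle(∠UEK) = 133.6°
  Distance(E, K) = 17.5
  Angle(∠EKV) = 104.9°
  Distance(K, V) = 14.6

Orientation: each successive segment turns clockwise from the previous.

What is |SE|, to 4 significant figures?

8.475

The perpendicularity gives BU at right angles to PB, so BU runs at -48.30°; with |BU| = 18.4, U = (-9.199, -9.669). ∠BUE = 113.4° gives UE at -114.9° from the x-axis; with |UE| = 17.4, E = (-16.52, -25.45). Then |SE| = |E − S| = 8.475.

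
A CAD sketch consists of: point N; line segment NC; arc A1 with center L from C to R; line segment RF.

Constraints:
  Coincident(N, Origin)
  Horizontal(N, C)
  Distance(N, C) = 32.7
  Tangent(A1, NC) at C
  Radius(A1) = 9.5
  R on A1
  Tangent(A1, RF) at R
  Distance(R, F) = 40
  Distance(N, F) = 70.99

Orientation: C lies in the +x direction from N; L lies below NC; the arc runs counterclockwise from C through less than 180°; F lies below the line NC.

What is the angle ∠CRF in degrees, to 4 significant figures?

110.7°

Checks: |LC| = 9.500 ✓; |LR| = 9.500 ✓; ∠(LR, RF) = 90.00° ✓; |RF| = 40.00 ✓; |NF| = 70.99 ✓.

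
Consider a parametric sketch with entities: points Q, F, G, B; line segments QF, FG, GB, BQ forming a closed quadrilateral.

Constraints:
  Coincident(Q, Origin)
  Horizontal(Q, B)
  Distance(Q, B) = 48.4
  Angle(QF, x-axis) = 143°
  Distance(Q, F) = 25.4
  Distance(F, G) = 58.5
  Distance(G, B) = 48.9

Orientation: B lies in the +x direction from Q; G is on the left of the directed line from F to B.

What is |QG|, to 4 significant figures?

54.28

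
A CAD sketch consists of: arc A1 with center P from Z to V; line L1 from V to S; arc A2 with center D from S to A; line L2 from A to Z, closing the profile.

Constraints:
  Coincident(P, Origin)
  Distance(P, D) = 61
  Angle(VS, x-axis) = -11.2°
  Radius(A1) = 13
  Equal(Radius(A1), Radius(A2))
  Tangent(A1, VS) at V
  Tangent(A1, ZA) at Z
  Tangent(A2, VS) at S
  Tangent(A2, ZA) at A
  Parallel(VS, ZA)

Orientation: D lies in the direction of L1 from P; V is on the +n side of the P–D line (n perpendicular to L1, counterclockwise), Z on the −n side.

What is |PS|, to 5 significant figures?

62.370

The slot axis is L1's direction at -11.2°, so u = (cos -11.2°, sin -11.2°) = (0.98096, -0.19423) and n = (−sin -11.2°, cos -11.2°) = (0.19423, 0.98096). P is at the origin and D lies 61.0 along u from P, so D = 61.0·u = (59.838, -11.848). Tangency of A1 to both parallel lines with radius 13.0 puts V and Z at P ± 13.0·n: V = (2.5250, 12.752), Z = (-2.5250, -12.752). Equal radii place S and A the same way about D: S = D + 13.0·n = (62.363, 0.90412), A = D − 13.0·n = (57.313, -24.601). Then |PS| = |S − P| = 62.370.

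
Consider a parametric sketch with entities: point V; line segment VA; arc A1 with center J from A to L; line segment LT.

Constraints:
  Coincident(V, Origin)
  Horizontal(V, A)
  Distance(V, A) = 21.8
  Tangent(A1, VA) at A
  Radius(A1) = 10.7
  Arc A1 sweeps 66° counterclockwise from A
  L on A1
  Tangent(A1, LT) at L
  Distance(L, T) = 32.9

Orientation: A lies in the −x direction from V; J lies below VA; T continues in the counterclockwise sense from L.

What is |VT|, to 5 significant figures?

57.847

V is at the origin; VA is horizontal with |VA| = 21.8 and A on the −x side, so A = (-21.800, 0.0000). The tangent condition forces JA to be normal to VA, so J = A + (0, -10.7) = (-21.800, -10.700). On A1, A sits at bearing 90° from J; a 66° counterclockwise sweep puts L at bearing 156°, so L = J + 10.7·(cos 156°, sin 156°) = (-31.575, -6.3479). The tangent condition forces JL to be normal to LT, so LT runs along (−sin 156°, cos 156°); with |LT| = 32.9, T = (-44.957, -36.404). Then |VT| = |T − V| = 57.847.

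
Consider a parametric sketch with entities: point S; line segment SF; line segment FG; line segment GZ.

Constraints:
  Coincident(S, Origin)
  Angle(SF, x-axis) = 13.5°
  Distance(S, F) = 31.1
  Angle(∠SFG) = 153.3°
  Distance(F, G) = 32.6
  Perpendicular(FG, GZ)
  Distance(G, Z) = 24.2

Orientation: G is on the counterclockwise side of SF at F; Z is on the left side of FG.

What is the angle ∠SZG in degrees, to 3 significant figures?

80.4°

S is at the origin; SF runs at 13.5° with length 31.1, so F = 31.1·(cos 13.5°, sin 13.5°) = (30.2, 7.26). ∠SFG = 153.3°, so FG runs at 13.5° + (180° − 153.3°) = 40.2° from the x-axis; with |FG| = 32.6, G = F + 32.6·(cos 40.2°, sin 40.2°) = (55.1, 28.3). The perpendicularity gives GZ at right angles to FG; with |GZ| = 24.2 on the left of FG, Z = G + 24.2·(-0.645, 0.764) = (39.5, 46.8). Then cos ∠SZG = ZS·ZG / (|ZS||ZG|), giving 80.4°.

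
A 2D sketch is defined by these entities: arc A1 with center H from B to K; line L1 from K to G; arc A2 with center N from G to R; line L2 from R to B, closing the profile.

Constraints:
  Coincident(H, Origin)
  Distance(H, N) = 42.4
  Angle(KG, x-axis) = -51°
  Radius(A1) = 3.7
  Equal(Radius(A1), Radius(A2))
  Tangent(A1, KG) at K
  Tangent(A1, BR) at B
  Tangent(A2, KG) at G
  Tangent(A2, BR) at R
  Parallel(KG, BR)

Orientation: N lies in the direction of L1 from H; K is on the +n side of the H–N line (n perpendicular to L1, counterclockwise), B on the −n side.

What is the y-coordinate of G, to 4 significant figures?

-30.62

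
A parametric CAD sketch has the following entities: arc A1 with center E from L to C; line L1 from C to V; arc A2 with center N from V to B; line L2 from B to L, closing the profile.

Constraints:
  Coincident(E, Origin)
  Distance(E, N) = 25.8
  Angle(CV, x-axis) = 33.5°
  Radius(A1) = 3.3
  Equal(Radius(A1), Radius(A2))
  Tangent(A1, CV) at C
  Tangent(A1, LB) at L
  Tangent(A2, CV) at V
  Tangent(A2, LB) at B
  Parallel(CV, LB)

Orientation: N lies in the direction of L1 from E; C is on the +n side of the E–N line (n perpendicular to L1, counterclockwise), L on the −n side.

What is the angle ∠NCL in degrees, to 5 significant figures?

82.711°

The slot axis is L1's direction at 33.5°, so u = (cos 33.5°, sin 33.5°) = (0.83389, 0.55194) and n = (−sin 33.5°, cos 33.5°) = (-0.55194, 0.83389). E is at the origin and N lies 25.8 along u from E, so N = 25.8·u = (21.514, 14.240). Tangency of A1 to both parallel lines with radius 3.3 puts C and L at E ± 3.3·n: C = (-1.8214, 2.7518), L = (1.8214, -2.7518). Then cos ∠NCL = CN·CL / (|CN||CL|), giving 82.711°.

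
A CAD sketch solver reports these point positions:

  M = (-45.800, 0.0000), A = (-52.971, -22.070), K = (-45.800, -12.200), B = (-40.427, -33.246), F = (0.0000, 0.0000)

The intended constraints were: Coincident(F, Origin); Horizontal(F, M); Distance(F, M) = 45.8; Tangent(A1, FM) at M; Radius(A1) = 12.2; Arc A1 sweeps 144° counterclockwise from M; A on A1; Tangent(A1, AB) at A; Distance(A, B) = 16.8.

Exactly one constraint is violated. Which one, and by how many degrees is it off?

Tangent(A1, AB) at A — off by 5.70°.

F = (0.00, 0.00) ✓; F.y = 0.00, M.y = 0.00 ✓; |FM| = 45.80 ✓; ∠(KM, MF) = 90.00° ✓; |KM| = 12.20 ✓; bearing(K→A) − bearing(K→M) = 144.0° ✓; |KA| = 12.20 ✓; ∠(KA, AB) = 95.70° ✗; |AB| = 16.80 ✓.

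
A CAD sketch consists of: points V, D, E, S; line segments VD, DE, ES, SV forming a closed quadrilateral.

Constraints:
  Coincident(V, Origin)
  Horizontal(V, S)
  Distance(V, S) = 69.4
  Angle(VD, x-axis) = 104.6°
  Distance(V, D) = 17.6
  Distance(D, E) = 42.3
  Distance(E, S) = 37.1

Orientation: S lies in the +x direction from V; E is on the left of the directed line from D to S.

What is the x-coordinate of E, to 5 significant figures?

37.795

Checks: |DE| = 42.30 ✓; |ES| = 37.10 ✓.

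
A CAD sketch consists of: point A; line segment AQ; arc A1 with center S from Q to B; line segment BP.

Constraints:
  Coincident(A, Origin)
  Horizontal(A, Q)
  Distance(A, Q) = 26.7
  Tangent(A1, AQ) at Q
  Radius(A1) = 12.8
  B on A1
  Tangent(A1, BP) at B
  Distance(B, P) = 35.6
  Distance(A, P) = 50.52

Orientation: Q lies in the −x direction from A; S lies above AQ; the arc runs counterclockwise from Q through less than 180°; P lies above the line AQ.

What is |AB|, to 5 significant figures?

18.960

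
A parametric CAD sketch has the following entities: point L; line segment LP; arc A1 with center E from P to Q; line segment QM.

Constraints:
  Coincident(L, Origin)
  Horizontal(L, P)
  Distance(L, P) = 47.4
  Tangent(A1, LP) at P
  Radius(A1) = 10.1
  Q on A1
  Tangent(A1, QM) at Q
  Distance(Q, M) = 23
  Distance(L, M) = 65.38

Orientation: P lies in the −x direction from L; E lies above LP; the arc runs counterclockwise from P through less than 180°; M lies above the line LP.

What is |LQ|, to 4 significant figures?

43.60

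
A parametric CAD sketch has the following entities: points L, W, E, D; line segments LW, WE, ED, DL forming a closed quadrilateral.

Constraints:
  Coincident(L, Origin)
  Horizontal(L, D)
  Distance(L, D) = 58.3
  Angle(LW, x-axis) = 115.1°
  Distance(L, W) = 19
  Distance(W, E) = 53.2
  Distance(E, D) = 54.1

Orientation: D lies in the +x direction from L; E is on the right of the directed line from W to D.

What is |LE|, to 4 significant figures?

34.20

Checks: |WE| = 53.20 ✓; |ED| = 54.10 ✓.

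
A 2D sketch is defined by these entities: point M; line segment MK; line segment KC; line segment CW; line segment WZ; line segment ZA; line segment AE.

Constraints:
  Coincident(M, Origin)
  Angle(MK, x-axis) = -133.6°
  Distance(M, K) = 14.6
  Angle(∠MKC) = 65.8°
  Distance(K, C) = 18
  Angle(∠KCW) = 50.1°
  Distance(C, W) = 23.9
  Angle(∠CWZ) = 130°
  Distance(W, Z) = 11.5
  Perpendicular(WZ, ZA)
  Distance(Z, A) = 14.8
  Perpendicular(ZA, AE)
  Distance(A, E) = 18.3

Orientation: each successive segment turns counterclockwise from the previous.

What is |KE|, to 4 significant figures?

10.08

M is at the origin; MK runs at -133.6° with length 14.6, so K = (-10.07, -10.57). ∠MKC = 65.8° gives KC at -19.40° from the x-axis; with |KC| = 18.0, C = (6.910, -16.55). ∠KCW = 50.1° gives CW at 110.5° from the x-axis; with |CW| = 23.9, W = (-1.460, 5.835). ∠CWZ = 130.0° gives WZ at 160.5° from the x-axis; with |WZ| = 11.5, Z = (-12.30, 9.673). The perpendicularity gives ZA at right angles to WZ, so ZA runs at -109.5°; with |ZA| = 14.8, A = (-17.24, -4.278). ZA is perpendicular to AE, so AE runs at -19.50°; with |AE| = 18.3, E = (0.009227, -10.39). Then |KE| = |E − K| = 10.08.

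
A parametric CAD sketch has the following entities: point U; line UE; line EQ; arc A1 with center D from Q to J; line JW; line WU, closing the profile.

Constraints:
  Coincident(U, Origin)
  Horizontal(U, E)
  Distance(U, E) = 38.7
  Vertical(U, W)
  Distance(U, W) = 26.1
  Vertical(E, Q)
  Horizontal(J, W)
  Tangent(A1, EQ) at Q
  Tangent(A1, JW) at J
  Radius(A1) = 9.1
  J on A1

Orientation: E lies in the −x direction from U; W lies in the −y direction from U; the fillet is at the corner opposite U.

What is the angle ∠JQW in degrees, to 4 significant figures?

31.77°

The virtual corner opposite U is at (-38.70, -26.10). Since A1 is tangent to EQ there, DQ ⟂ EQ and tangency of A1 to JW means the radius DJ is perpendicular to JW, with radius 9.1, so the center D sits 9.1 in from both sides at D = (-29.60, -17.00). That places the tangent points at Q = (-38.70, -17.00) on EQ and J = (-29.60, -26.10) on JW. Then cos ∠JQW = QJ·QW / (|QJ||QW|), giving 31.77°.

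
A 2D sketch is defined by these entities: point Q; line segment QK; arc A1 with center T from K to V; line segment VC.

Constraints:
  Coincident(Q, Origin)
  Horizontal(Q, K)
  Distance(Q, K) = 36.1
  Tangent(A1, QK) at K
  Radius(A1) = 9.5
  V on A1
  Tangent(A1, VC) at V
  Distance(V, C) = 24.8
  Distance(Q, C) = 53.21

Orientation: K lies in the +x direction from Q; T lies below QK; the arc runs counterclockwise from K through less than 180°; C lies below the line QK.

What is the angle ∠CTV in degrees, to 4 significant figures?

69.04°

Q is at the origin; QK is horizontal with |QK| = 36.1 and K on the +x side, so K = (36.10, 0.000). Tangency of A1 to QK means the radius TK is perpendicular to QK, so T = K + (0, -9.5) = (36.10, -9.500). Since TV ⟂ VC (tangency), |TC| = √(9.5² + 24.8²) = 26.56 regardless of where V sits on A1. So C lies on both circle(Q, 53.21) and circle(T, 26.56); the below-QK intersection is C = (39.31, -35.86). V is the foot of the tangent from C: V = (27.70, -13.95).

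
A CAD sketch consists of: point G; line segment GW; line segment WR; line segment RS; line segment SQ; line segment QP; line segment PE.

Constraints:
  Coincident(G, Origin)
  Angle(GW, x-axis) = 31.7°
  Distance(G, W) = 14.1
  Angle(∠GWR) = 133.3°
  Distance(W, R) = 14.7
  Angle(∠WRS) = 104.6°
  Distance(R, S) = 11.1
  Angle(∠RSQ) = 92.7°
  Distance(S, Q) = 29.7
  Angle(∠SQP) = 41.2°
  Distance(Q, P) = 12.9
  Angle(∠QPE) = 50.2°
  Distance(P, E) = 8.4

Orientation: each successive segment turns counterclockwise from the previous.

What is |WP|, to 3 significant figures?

9.51

G is at the origin; GW runs at 31.7° with length 14.1, so W = (12.0, 7.41). ∠GWR = 133.3° gives WR at 78.4° from the x-axis; with |WR| = 14.7, R = (15.0, 21.8). ∠WRS = 104.6° gives RS at 154° from the x-axis; with |RS| = 11.1, S = (4.99, 26.7). ∠RSQ = 92.7° gives SQ at -119° from the x-axis; with |SQ| = 29.7, Q = (-9.36, 0.708). ∠SQP = 41.2° gives QP at 19.9° from the x-axis; with |QP| = 12.9, P = (2.77, 5.10). Then |WP| = |P − W| = 9.51.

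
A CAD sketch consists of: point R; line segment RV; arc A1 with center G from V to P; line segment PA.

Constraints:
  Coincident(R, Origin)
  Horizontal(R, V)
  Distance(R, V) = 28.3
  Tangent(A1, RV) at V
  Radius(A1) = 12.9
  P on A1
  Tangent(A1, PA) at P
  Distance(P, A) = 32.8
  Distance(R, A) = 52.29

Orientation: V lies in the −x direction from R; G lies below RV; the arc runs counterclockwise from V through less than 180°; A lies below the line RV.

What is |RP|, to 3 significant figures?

43.9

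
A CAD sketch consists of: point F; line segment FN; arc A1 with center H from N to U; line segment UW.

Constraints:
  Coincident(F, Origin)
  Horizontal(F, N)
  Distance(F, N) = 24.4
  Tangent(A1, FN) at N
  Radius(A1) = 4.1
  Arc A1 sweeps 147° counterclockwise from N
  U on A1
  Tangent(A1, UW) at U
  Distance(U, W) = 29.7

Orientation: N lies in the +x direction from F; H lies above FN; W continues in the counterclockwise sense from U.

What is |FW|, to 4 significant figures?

23.78

F is at the origin; F and N share the same y with |FN| = 24.4 and N on the +x side, so N = (24.40, 0.000). The tangent condition forces HN to be normal to FN, so H = N + (0, 4.1) = (24.40, 4.100). On A1, N sits at bearing -90° from H; a 147° counterclockwise sweep puts U at bearing 57°, so U = H + 4.1·(cos 57°, sin 57°) = (26.63, 7.539). Tangency of A1 to UW means the radius HU is perpendicular to UW, so UW runs along (−sin 57°, cos 57°); with |UW| = 29.7, W = (1.725, 23.71). Then |FW| = |W − F| = 23.78.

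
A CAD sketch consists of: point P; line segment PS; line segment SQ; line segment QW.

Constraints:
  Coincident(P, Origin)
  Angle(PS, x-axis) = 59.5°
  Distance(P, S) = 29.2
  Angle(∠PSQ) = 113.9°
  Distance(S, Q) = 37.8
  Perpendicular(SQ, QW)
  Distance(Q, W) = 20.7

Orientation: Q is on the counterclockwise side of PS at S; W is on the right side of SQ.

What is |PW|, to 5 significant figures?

68.626

P is at the origin; PS runs at 59.5° with length 29.2, so S = 29.2·(cos 59.5°, sin 59.5°) = (14.820, 25.160). ∠PSQ = 113.9°, so SQ runs at 59.5° + (180° − 113.9°) = 125.60° from the x-axis; with |SQ| = 37.8, Q = S + 37.8·(cos 125.60°, sin 125.60°) = (-7.1841, 55.895). SQ ⟂ QW; with |QW| = 20.7 on the right of SQ, W = Q + 20.7·(0.81310, 0.58212) = (9.6471, 67.945). Then |PW| = |W − P| = 68.626.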